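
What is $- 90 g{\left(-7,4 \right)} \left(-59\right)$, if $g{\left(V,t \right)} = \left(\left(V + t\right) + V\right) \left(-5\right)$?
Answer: $265500$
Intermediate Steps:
$g{\left(V,t \right)} = - 10 V - 5 t$ ($g{\left(V,t \right)} = \left(t + 2 V\right) \left(-5\right) = - 10 V - 5 t$)
$- 90 g{\left(-7,4 \right)} \left(-59\right) = - 90 \left(\left(-10\right) \left(-7\right) - 20\right) \left(-59\right) = - 90 \left(70 - 20\right) \left(-59\right) = \left(-90\right) 50 \left(-59\right) = \left(-4500\right) \left(-59\right) = 265500$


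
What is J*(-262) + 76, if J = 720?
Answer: -188564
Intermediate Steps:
J*(-262) + 76 = 720*(-262) + 76 = -188640 + 76 = -188564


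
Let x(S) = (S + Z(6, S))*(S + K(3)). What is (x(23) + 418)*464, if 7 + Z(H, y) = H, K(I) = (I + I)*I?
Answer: 612480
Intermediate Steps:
K(I) = 2*I² (K(I) = (2*I)*I = 2*I²)
Z(H, y) = -7 + H
x(S) = (-1 + S)*(18 + S) (x(S) = (S + (-7 + 6))*(S + 2*3²) = (S - 1)*(S + 2*9) = (-1 + S)*(S + 18) = (-1 + S)*(18 + S))
(x(23) + 418)*464 = ((-18 + 23² + 17*23) + 418)*464 = ((-18 + 529 + 391) + 418)*464 = (902 + 418)*464 = 1320*464 = 612480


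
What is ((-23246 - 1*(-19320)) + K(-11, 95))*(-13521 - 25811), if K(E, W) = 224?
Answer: 145607064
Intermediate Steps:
((-23246 - 1*(-19320)) + K(-11, 95))*(-13521 - 25811) = ((-23246 - 1*(-19320)) + 224)*(-13521 - 25811) = ((-23246 + 19320) + 224)*(-39332) = (-3926 + 224)*(-39332) = -3702*(-39332) = 145607064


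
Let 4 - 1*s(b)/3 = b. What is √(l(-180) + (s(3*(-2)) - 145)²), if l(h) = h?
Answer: √13045 ≈ 114.21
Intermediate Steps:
s(b) = 12 - 3*b
√(l(-180) + (s(3*(-2)) - 145)²) = √(-180 + ((12 - 9*(-2)) - 145)²) = √(-180 + ((12 - 3*(-6)) - 145)²) = √(-180 + ((12 + 18) - 145)²) = √(-180 + (30 - 145)²) = √(-180 + (-115)²) = √(-180 + 13225) = √13045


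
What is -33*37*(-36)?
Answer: 43956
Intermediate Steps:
-33*37*(-36) = -1221*(-36) = 43956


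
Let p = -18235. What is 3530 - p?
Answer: 21765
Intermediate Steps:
3530 - p = 3530 - 1*(-18235) = 3530 + 18235 = 21765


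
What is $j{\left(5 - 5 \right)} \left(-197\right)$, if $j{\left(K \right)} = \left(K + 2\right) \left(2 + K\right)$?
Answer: $-788$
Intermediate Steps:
$j{\left(K \right)} = \left(2 + K\right)^{2}$ ($j{\left(K \right)} = \left(2 + K\right) \left(2 + K\right) = \left(2 + K\right)^{2}$)
$j{\left(5 - 5 \right)} \left(-197\right) = \left(2 + \left(5 - 5\right)\right)^{2} \left(-197\right) = \left(2 + 0\right)^{2} \left(-197\right) = 2^{2} \left(-197\right) = 4 \left(-197\right) = -788$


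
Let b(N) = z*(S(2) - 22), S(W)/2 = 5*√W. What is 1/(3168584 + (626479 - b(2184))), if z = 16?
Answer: 759083/2881034994205 + 32*√2/2881034994205 ≈ 2.6349e-7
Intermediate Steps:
S(W) = 10*√W (S(W) = 2*(5*√W) = 10*√W)
b(N) = -352 + 160*√2 (b(N) = 16*(10*√2 - 22) = 16*(-22 + 10*√2) = -352 + 160*√2)
1/(3168584 + (626479 - b(2184))) = 1/(3168584 + (626479 - (-352 + 160*√2))) = 1/(3168584 + (626479 + (352 - 160*√2))) = 1/(3168584 + (626831 - 160*√2)) = 1/(3795415 - 160*√2)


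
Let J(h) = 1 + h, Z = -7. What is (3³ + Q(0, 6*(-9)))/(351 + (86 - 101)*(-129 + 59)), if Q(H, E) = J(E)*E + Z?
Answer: 2882/1401 ≈ 2.0571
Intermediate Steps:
Q(H, E) = -7 + E*(1 + E) (Q(H, E) = (1 + E)*E - 7 = E*(1 + E) - 7 = -7 + E*(1 + E))
(3³ + Q(0, 6*(-9)))/(351 + (86 - 101)*(-129 + 59)) = (3³ + (-7 + (6*(-9))*(1 + 6*(-9))))/(351 + (86 - 101)*(-129 + 59)) = (27 + (-7 - 54*(1 - 54)))/(351 - 15*(-70)) = (27 + (-7 - 54*(-53)))/(351 + 1050) = (27 + (-7 + 2862))/1401 = (27 + 2855)*(1/1401) = 2882*(1/1401) = 2882/1401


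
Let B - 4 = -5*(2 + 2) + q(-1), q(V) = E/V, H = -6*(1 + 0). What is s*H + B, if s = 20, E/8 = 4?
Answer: -168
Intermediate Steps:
E = 32 (E = 8*4 = 32)
H = -6 (H = -6*1 = -6)
q(V) = 32/V
B = -48 (B = 4 + (-5*(2 + 2) + 32/(-1)) = 4 + (-5*4 + 32*(-1)) = 4 + (-20 - 32) = 4 - 52 = -48)
s*H + B = 20*(-6) - 48 = -120 - 48 = -168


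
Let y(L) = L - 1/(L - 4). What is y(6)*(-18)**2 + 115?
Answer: 1897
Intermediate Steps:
y(L) = L - 1/(-4 + L)
y(6)*(-18)**2 + 115 = ((-1 + 6**2 - 4*6)/(-4 + 6))*(-18)**2 + 115 = ((-1 + 36 - 24)/2)*324 + 115 = ((1/2)*11)*324 + 115 = (11/2)*324 + 115 = 1782 + 115 = 1897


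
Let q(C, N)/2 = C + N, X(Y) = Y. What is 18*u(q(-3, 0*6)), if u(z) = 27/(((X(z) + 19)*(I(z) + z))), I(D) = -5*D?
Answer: 81/52 ≈ 1.5577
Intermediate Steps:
q(C, N) = 2*C + 2*N (q(C, N) = 2*(C + N) = 2*C + 2*N)
u(z) = -27/(4*z*(19 + z)) (u(z) = 27/(((z + 19)*(-5*z + z))) = 27/(((19 + z)*(-4*z))) = 27/((-4*z*(19 + z))) = 27*(-1/(4*z*(19 + z))) = -27/(4*z*(19 + z)))
18*u(q(-3, 0*6)) = 18*(27/(4*(2*(-3) + 2*(0*6))*(-19 - (2*(-3) + 2*(0*6))))) = 18*(27/(4*(-6 + 2*0)*(-19 - (-6 + 2*0)))) = 18*(27/(4*(-6 + 0)*(-19 - (-6 + 0)))) = 18*((27/4)/(-6*(-19 - 1*(-6)))) = 18*((27/4)*(-1/6)/(-19 + 6)) = 18*((27/4)*(-1/6)/(-13)) = 18*((27/4)*(-1/6)*(-1/13)) = 18*(9/104) = 81/52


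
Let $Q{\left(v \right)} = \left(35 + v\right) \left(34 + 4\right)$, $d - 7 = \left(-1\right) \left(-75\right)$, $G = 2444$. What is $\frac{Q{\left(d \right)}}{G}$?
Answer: $\frac{171}{94} \approx 1.8191$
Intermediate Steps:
$d = 82$ ($d = 7 - -75 = 7 + 75 = 82$)
$Q{\left(v \right)} = 1330 + 38 v$ ($Q{\left(v \right)} = \left(35 + v\right) 38 = 1330 + 38 v$)
$\frac{Q{\left(d \right)}}{G} = \frac{1330 + 38 \cdot 82}{2444} = \left(1330 + 3116\right) \frac{1}{2444} = 4446 \cdot \frac{1}{2444} = \frac{171}{94}$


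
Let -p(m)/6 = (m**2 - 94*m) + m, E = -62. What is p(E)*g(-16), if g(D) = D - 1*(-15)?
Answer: 57660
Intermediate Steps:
g(D) = 15 + D (g(D) = D + 15 = 15 + D)
p(m) = -6*m**2 + 558*m (p(m) = -6*((m**2 - 94*m) + m) = -6*(m**2 - 93*m) = -6*m**2 + 558*m)
p(E)*g(-16) = (6*(-62)*(93 - 1*(-62)))*(15 - 16) = (6*(-62)*(93 + 62))*(-1) = (6*(-62)*155)*(-1) = -57660*(-1) = 57660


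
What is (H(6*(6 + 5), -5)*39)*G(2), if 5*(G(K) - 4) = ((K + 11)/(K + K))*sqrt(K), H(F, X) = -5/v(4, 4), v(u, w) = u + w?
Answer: -195/2 - 507*sqrt(2)/32 ≈ -119.91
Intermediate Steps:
H(F, X) = -5/8 (H(F, X) = -5/(4 + 4) = -5/8)
G(K) = 4 + (11 + K)/(10*sqrt(K)) (G(K) = 4 + (((K + 11)/(K + K))*sqrt(K))/5 = 4 + (((11 + K)/((2*K)))*sqrt(K))/5 = 4 + (((11 + K)*(1/(2*K)))*sqrt(K))/5 = 4 + (((11 + K)/(2*K))*sqrt(K))/5 = 4 + ((11 + K)/(2*sqrt(K)))/5 = 4 + (11 + K)/(10*sqrt(K)))
(H(6*(6 + 5), -5)*39)*G(2) = (-5/8*39)*((11 + 2 + 40*sqrt(2))/(10*sqrt(2))) = -39*sqrt(2)/2*(13 + 40*sqrt(2))/16 = -39*sqrt(2)*(13 + 40*sqrt(2))/32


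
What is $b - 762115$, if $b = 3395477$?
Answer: $2633362$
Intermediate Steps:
$b - 762115 = 3395477 - 762115 = 2633362$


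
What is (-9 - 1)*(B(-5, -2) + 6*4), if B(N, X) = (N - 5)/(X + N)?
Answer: -1780/7 ≈ -254.29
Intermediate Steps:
B(N, X) = (-5 + N)/(N + X)
(-9 - 1)*(B(-5, -2) + 6*4) = (-9 - 1)*((-5 - 5)/(-5 - 2) + 6*4) = -10*(-10/(-7) + 24) = -10*(-⅐*(-10) + 24) = -10*(10/7 + 24) = -10*178/7 = -1780/7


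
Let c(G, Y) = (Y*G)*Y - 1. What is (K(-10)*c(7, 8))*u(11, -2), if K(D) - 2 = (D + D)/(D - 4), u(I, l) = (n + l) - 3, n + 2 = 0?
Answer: -10728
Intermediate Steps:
c(G, Y) = -1 + G*Y**2 (c(G, Y) = (G*Y)*Y - 1 = G*Y**2 - 1 = -1 + G*Y**2)
n = -2 (n = -2 + 0 = -2)
u(I, l) = -5 + l (u(I, l) = (-2 + l) - 3 = -5 + l)
K(D) = 2 + 2*D/(-4 + D) (K(D) = 2 + (D + D)/(D - 4) = 2 + (2*D)/(-4 + D) = 2 + 2*D/(-4 + D))
(K(-10)*c(7, 8))*u(11, -2) = ((4*(-2 - 10)/(-4 - 10))*(-1 + 7*8**2))*(-5 - 2) = ((4*(-12)/(-14))*(-1 + 7*64))*(-7) = ((4*(-1/14)*(-12))*(-1 + 448))*(-7) = ((24/7)*447)*(-7) = (10728/7)*(-7) = -10728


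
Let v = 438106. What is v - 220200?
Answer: 217906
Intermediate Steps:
v - 220200 = 438106 - 220200 = 217906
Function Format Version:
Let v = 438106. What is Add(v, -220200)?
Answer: 217906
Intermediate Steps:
Add(v, -220200) = Add(438106, -220200) = 217906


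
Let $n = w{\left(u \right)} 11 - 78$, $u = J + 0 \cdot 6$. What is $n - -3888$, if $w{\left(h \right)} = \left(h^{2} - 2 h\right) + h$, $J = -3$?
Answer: $3942$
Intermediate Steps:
$u = -3$ ($u = -3 + 0 \cdot 6 = -3 + 0 = -3$)
$w{\left(h \right)} = h^{2} - h$
$n = 54$ ($n = - 3 \left(-1 - 3\right) 11 - 78 = \left(-3\right) \left(-4\right) 11 - 78 = 12 \cdot 11 - 78 = 132 - 78 = 54$)
$n - -3888 = 54 - -3888 = 54 + \left(-13410 + 17298\right) = 54 + 3888 = 3942$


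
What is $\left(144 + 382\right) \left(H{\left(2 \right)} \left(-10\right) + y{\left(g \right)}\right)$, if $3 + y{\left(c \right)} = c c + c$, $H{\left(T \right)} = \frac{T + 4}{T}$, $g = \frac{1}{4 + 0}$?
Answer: $- \frac{137549}{8} \approx -17194.0$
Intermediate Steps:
$g = \frac{1}{4} \approx 0.25$
$H{\left(T \right)} = \frac{4 + T}{T}$
$y{\left(c \right)} = -3 + c + c^{2}$ ($y{\left(c \right)} = -3 + \left(c c + c\right) = -3 + \left(c^{2} + c\right) = -3 + \left(c + c^{2}\right) = -3 + c + c^{2}$)
$\left(144 + 382\right) \left(H{\left(2 \right)} \left(-10\right) + y{\left(g \right)}\right) = \left(144 + 382\right) \left(\frac{4 + 2}{2} \left(-10\right) + \left(-3 + \frac{1}{4} + \left(\frac{1}{4}\right)^{2}\right)\right) = 526 \left(\frac{1}{2} \cdot 6 \left(-10\right) + \left(-3 + \frac{1}{4} + \frac{1}{16}\right)\right) = 526 \left(3 \left(-10\right) - \frac{43}{16}\right) = 526 \left(-30 - \frac{43}{16}\right) = 526 \left(- \frac{523}{16}\right) = - \frac{137549}{8}$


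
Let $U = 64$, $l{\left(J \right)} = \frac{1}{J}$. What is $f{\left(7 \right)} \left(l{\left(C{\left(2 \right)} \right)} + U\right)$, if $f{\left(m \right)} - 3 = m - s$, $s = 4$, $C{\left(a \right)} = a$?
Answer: $387$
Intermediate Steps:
$f{\left(m \right)} = -1 + m$ ($f{\left(m \right)} = 3 + \left(m - 4\right) = 3 + \left(-4 + m\right) = -1 + m$)
$f{\left(7 \right)} \left(l{\left(C{\left(2 \right)} \right)} + U\right) = \left(-1 + 7\right) \left(\frac{1}{2} + 64\right) = 6 \left(\frac{1}{2} + 64\right) = 6 \cdot \frac{129}{2} = 387$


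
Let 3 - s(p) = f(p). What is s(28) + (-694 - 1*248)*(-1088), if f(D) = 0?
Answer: 1024899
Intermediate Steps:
s(p) = 3 (s(p) = 3 - 1*0 = 3 + 0 = 3)
s(28) + (-694 - 1*248)*(-1088) = 3 + (-694 - 1*248)*(-1088) = 3 + (-694 - 248)*(-1088) = 3 - 942*(-1088) = 3 + 1024896 = 1024899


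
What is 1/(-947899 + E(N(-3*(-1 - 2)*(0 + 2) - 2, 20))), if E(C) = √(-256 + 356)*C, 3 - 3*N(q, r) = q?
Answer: -3/2843827 ≈ -1.0549e-6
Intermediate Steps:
N(q, r) = 1 - q/3
E(C) = 10*C (E(C) = √100*C = 10*C)
1/(-947899 + E(N(-3*(-1 - 2)*(0 + 2) - 2, 20))) = 1/(-947899 + 10*(1 - (-3*(-1 - 2)*(0 + 2) - 2)/3)) = 1/(-947899 + 10*(1 - (-(-9)*2 - 2)/3)) = 1/(-947899 + 10*(1 - (-3*(-6) - 2)/3)) = 1/(-947899 + 10*(1 - (18 - 2)/3)) = 1/(-947899 + 10*(1 - ⅓*16)) = 1/(-947899 + 10*(1 - 16/3)) = 1/(-947899 + 10*(-13/3)) = 1/(-947899 - 130/3) = 1/(-2843827/3) = -3/2843827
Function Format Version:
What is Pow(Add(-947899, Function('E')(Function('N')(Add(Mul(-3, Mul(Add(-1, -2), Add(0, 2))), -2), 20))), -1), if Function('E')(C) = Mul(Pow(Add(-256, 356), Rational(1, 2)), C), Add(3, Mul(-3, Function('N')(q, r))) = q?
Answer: Rational(-3, 2843827) ≈ -1.0549e-6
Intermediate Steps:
Function('N')(q, r) = Add(1, Mul(Rational(-1, 3), q))
Function('E')(C) = Mul(10, C) (Function('E')(C) = Mul(Pow(100, Rational(1, 2)), C) = Mul(10, C))
Pow(Add(-947899, Function('E')(Function('N')(Add(Mul(-3, Mul(Add(-1, -2), Add(0, 2))), -2), 20))), -1) = Pow(Add(-947899, Mul(10, Add(1, Mul(Rational(-1, 3), Add(Mul(-3, Mul(Add(-1, -2), Add(0, 2))), -2))))), -1) = Pow(Add(-947899, Mul(10, Add(1, Mul(Rational(-1, 3), Add(Mul(-3, Mul(-3, 2)), -2))))), -1) = Pow(Add(-947899, Mul(10, Add(1, Mul(Rational(-1, 3), Add(Mul(-3, -6), -2))))), -1) = Pow(Add(-947899, Mul(10, Add(1, Mul(Rational(-1, 3), Add(18, -2))))), -1) = Pow(Add(-947899, Mul(10, Add(1, Mul(Rational(-1, 3), 16)))), -1) = Pow(Add(-947899, Mul(10, Add(1, Rational(-16, 3)))), -1) = Pow(Add(-947899, Mul(10, Rational(-13, 3))), -1) = Pow(Add(-947899, Rational(-130, 3)), -1) = Pow(Rational(-2843827, 3), -1) = Rational(-3, 2843827)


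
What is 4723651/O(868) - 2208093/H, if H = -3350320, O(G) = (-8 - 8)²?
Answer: 989144230633/53605120 ≈ 18452.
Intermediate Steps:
O(G) = 256 (O(G) = (-16)² = 256)
4723651/O(868) - 2208093/H = 4723651/256 - 2208093/(-3350320) = 4723651*(1/256) - 2208093*(-1/3350320) = 4723651/256 + 2208093/3350320 = 989144230633/53605120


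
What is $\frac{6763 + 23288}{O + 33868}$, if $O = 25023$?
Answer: $\frac{4293}{8413} \approx 0.51028$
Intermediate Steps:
$\frac{6763 + 23288}{O + 33868} = \frac{6763 + 23288}{25023 + 33868} = \frac{30051}{58891} = 30051 \cdot \frac{1}{58891} = \frac{4293}{8413}$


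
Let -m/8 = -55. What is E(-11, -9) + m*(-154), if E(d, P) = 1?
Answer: -67759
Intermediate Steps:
m = 440 (m = -8*(-55) = 440)
E(-11, -9) + m*(-154) = 1 + 440*(-154) = 1 - 67760 = -67759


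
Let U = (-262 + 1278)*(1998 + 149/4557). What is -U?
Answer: -9250715560/4557 ≈ -2.0300e+6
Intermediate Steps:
U = 9250715560/4557 (U = 1016*(1998 + 149*(1/4557)) = 1016*(1998 + 149/4557) = 1016*(9105035/4557) = 9250715560/4557 ≈ 2.0300e+6)
-U = -1*9250715560/4557 = -9250715560/4557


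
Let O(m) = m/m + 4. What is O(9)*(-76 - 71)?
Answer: -735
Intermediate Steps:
O(m) = 5 (O(m) = 1 + 4 = 5)
O(9)*(-76 - 71) = 5*(-76 - 71) = 5*(-147) = -735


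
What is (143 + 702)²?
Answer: 714025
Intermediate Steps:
(143 + 702)² = 845² = 714025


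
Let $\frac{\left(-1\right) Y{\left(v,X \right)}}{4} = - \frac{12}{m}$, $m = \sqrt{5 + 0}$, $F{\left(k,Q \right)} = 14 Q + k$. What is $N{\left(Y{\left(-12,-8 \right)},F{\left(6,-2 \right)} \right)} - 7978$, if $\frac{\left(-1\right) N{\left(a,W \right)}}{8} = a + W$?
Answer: $-7802 - \frac{384 \sqrt{5}}{5} \approx -7973.7$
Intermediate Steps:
$F{\left(k,Q \right)} = k + 14 Q$
$m = \sqrt{5} \approx 2.2361$
$Y{\left(v,X \right)} = \frac{48 \sqrt{5}}{5}$ ($Y{\left(v,X \right)} = - 4 \left(- \frac{12}{\sqrt{5}}\right) = - 4 \left(- 12 \frac{\sqrt{5}}{5}\right) = - 4 \left(- \frac{12 \sqrt{5}}{5}\right) = \frac{48 \sqrt{5}}{5}$)
$N{\left(a,W \right)} = - 8 W - 8 a$ ($N{\left(a,W \right)} = - 8 \left(a + W\right) = - 8 \left(W + a\right) = - 8 W - 8 a$)
$N{\left(Y{\left(-12,-8 \right)},F{\left(6,-2 \right)} \right)} - 7978 = \left(- 8 \left(6 + 14 \left(-2\right)\right) - 8 \frac{48 \sqrt{5}}{5}\right) - 7978 = \left(- 8 \left(6 - 28\right) - \frac{384 \sqrt{5}}{5}\right) - 7978 = \left(\left(-8\right) \left(-22\right) - \frac{384 \sqrt{5}}{5}\right) - 7978 = \left(176 - \frac{384 \sqrt{5}}{5}\right) - 7978 = -7802 - \frac{384 \sqrt{5}}{5}$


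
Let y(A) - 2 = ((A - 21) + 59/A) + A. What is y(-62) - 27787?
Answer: -1731719/62 ≈ -27931.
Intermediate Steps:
y(A) = -19 + 2*A + 59/A (y(A) = 2 + (((A - 21) + 59/A) + A) = 2 + (((-21 + A) + 59/A) + A) = 2 + ((-21 + A + 59/A) + A) = 2 + (-21 + 2*A + 59/A) = -19 + 2*A + 59/A)
y(-62) - 27787 = (-19 + 2*(-62) + 59/(-62)) - 27787 = (-19 - 124 + 59*(-1/62)) - 27787 = (-19 - 124 - 59/62) - 27787 = -8925/62 - 27787 = -1731719/62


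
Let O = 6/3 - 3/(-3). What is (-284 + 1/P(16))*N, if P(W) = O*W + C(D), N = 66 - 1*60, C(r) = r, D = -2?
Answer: -39189/23 ≈ -1703.9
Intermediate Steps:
O = 3 (O = 6*(⅓) - 3*(-⅓) = 2 + 1 = 3)
N = 6 (N = 66 - 60 = 6)
P(W) = -2 + 3*W (P(W) = 3*W - 2 = -2 + 3*W)
(-284 + 1/P(16))*N = (-284 + 1/(-2 + 3*16))*6 = (-284 + 1/(-2 + 48))*6 = (-284 + 1/46)*6 = -13063/46*6 = -39189/23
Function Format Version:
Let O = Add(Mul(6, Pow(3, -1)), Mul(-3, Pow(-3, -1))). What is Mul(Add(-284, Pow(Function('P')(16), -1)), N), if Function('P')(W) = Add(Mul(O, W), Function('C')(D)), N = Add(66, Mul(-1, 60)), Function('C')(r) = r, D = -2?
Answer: Rational(-39189, 23) ≈ -1703.9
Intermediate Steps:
O = 3 (O = Add(Mul(6, Rational(1, 3)), Mul(-3, Rational(-1, 3))) = Add(2, 1) = 3)
N = 6 (N = Add(66, -60) = 6)
Function('P')(W) = Add(-2, Mul(3, W)) (Function('P')(W) = Add(Mul(3, W), -2) = Add(-2, Mul(3, W)))
Mul(Add(-284, Pow(Function('P')(16), -1)), N) = Mul(Add(-284, Pow(Add(-2, Mul(3, 16)), -1)), 6) = Mul(Add(-284, Pow(Add(-2, 48), -1)), 6) = Mul(Add(-284, Pow(46, -1)), 6) = Mul(Add(-284, Rational(1, 46)), 6) = Mul(Rational(-13063, 46), 6) = Rational(-39189, 23)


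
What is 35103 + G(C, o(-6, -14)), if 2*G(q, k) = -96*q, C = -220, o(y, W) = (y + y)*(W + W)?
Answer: 45663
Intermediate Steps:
o(y, W) = 4*W*y (o(y, W) = (2*y)*(2*W) = 4*W*y)
G(q, k) = -48*q (G(q, k) = (-96*q)/2 = -48*q)
35103 + G(C, o(-6, -14)) = 35103 - 48*(-220) = 35103 + 10560 = 45663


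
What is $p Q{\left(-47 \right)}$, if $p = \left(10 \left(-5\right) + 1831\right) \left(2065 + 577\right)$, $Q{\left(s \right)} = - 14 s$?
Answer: $3096154516$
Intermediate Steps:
$p = 4705402$ ($p = \left(-50 + 1831\right) 2642 = 1781 \cdot 2642 = 4705402$)
$p Q{\left(-47 \right)} = 4705402 \left(\left(-14\right) \left(-47\right)\right) = 4705402 \cdot 658 = 3096154516$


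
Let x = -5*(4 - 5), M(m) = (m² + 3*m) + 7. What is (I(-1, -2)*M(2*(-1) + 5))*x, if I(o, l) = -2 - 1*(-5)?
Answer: 375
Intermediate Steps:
I(o, l) = 3 (I(o, l) = -2 + 5 = 3)
M(m) = 7 + m² + 3*m
x = 5 (x = -5*(-1) = 5)
(I(-1, -2)*M(2*(-1) + 5))*x = (3*(7 + (2*(-1) + 5)² + 3*(2*(-1) + 5)))*5 = (3*(7 + (-2 + 5)² + 3*(-2 + 5)))*5 = (3*(7 + 3² + 3*3))*5 = (3*(7 + 9 + 9))*5 = (3*25)*5 = 75*5 = 375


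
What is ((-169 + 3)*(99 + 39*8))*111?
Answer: -7573086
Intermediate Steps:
((-169 + 3)*(99 + 39*8))*111 = -166*(99 + 312)*111 = -166*411*111 = -68226*111 = -7573086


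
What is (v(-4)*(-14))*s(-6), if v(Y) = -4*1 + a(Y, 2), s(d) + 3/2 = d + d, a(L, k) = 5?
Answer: 189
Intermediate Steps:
s(d) = -3/2 + 2*d (s(d) = -3/2 + (d + d) = -3/2 + 2*d)
v(Y) = 1 (v(Y) = -4*1 + 5 = -4 + 5 = 1)
(v(-4)*(-14))*s(-6) = (1*(-14))*(-3/2 + 2*(-6)) = -14*(-3/2 - 12) = -14*(-27/2) = 189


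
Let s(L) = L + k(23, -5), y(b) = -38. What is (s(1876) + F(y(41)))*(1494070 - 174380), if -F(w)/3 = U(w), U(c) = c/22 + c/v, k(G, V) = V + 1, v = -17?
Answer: 461599848510/187 ≈ 2.4684e+9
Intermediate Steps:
k(G, V) = 1 + V
U(c) = -5*c/374 (U(c) = c/22 + c/(-17) = c*(1/22) + c*(-1/17) = c/22 - c/17 = -5*c/374)
s(L) = -4 + L (s(L) = L + (1 - 5) = L - 4 = -4 + L)
F(w) = 15*w/374 (F(w) = -(-15)*w/374 = 15*w/374)
(s(1876) + F(y(41)))*(1494070 - 174380) = ((-4 + 1876) + (15/374)*(-38))*(1494070 - 174380) = (1872 - 285/187)*1319690 = (349779/187)*1319690 = 461599848510/187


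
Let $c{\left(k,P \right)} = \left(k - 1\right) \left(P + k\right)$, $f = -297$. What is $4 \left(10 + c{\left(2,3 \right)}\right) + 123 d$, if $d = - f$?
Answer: $36591$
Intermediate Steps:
$c{\left(k,P \right)} = \left(-1 + k\right) \left(P + k\right)$
$d = 297$ ($d = \left(-1\right) \left(-297\right) = 297$)
$4 \left(10 + c{\left(2,3 \right)}\right) + 123 d = 4 \left(10 + \left(2^{2} - 3 - 2 + 3 \cdot 2\right)\right) + 123 \cdot 297 = 4 \left(10 + \left(4 - 3 - 2 + 6\right)\right) + 36531 = 4 \left(10 + 5\right) + 36531 = 4 \cdot 15 + 36531 = 60 + 36531 = 36591$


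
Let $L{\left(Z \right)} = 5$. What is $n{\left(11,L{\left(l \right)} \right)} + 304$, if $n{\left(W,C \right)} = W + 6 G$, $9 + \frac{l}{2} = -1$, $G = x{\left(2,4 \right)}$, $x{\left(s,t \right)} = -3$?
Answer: $297$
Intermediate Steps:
$G = -3$
$l = -20$ ($l = -18 + 2 \left(-1\right) = -18 - 2 = -20$)
$n{\left(W,C \right)} = -18 + W$ ($n{\left(W,C \right)} = W + 6 \left(-3\right) = W - 18 = -18 + W$)
$n{\left(11,L{\left(l \right)} \right)} + 304 = \left(-18 + 11\right) + 304 = -7 + 304 = 297$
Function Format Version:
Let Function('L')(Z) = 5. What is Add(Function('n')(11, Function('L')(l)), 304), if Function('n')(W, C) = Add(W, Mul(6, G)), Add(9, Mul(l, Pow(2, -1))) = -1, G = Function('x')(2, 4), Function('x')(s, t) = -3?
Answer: 297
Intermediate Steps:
G = -3
l = -20 (l = Add(-18, Mul(2, -1)) = Add(-18, -2) = -20)
Function('n')(W, C) = Add(-18, W) (Function('n')(W, C) = Add(W, Mul(6, -3)) = Add(W, -18) = Add(-18, W))
Add(Function('n')(11, Function('L')(l)), 304) = Add(Add(-18, 11), 304) = Add(-7, 304) = 297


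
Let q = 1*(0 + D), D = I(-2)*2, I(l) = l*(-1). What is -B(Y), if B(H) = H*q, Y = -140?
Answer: 560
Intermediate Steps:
I(l) = -l
D = 4 (D = -1*(-2)*2 = 2*2 = 4)
q = 4 (q = 1*(0 + 4) = 1*4 = 4)
B(H) = 4*H (B(H) = H*4 = 4*H)
-B(Y) = -4*(-140) = -1*(-560) = 560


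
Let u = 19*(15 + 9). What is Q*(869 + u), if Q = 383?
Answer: 507475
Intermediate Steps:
u = 456 (u = 19*24 = 456)
Q*(869 + u) = 383*(869 + 456) = 383*1325 = 507475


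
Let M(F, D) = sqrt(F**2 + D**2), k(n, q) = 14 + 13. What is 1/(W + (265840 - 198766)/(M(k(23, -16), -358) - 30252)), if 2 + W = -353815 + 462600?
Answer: 11060039625085/1203119765030055343 + 22358*sqrt(128893)/3609359295090166029 ≈ 9.1928e-6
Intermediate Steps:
W = 108783 (W = -2 + (-353815 + 462600) = -2 + 108785 = 108783)
k(n, q) = 27
M(F, D) = sqrt(D**2 + F**2)
1/(W + (265840 - 198766)/(M(k(23, -16), -358) - 30252)) = 1/(108783 + (265840 - 198766)/(sqrt((-358)**2 + 27**2) - 30252)) = 1/(108783 + 67074/(sqrt(128164 + 729) - 30252)) = 1/(108783 + 67074/(sqrt(128893) - 30252)) = 1/(108783 + 67074/(-30252 + sqrt(128893)))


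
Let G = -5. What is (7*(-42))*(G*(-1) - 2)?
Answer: -882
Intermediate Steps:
(7*(-42))*(G*(-1) - 2) = (7*(-42))*(-5*(-1) - 2) = -294*(5 - 2) = -294*3 = -882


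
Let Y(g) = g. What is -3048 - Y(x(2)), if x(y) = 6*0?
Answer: -3048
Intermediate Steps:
x(y) = 0
-3048 - Y(x(2)) = -3048 - 1*0 = -3048 + 0 = -3048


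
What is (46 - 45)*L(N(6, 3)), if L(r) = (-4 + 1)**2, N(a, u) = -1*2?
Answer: 9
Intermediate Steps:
N(a, u) = -2
L(r) = 9 (L(r) = (-3)**2 = 9)
(46 - 45)*L(N(6, 3)) = (46 - 45)*9 = 1*9 = 9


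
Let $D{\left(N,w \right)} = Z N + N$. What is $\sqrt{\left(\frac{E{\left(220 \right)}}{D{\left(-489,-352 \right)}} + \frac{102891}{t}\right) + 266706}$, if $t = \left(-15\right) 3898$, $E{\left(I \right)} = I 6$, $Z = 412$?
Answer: $\frac{\sqrt{459122842169280701409270}}{1312047310} \approx 516.43$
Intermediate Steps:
$E{\left(I \right)} = 6 I$
$t = -58470$
$D{\left(N,w \right)} = 413 N$ ($D{\left(N,w \right)} = 412 N + N = 413 N$)
$\sqrt{\left(\frac{E{\left(220 \right)}}{D{\left(-489,-352 \right)}} + \frac{102891}{t}\right) + 266706} = \sqrt{\left(\frac{6 \cdot 220}{413 \left(-489\right)} + \frac{102891}{-58470}\right) + 266706} = \sqrt{\left(\frac{1320}{-201957} + 102891 \left(- \frac{1}{58470}\right)\right) + 266706} = \sqrt{\left(1320 \left(- \frac{1}{201957}\right) - \frac{34297}{19490}\right) + 266706} = \sqrt{\left(- \frac{440}{67319} - \frac{34297}{19490}\right) + 266706} = \sqrt{- \frac{2317415343}{1312047310} + 266706} = \sqrt{\frac{349928572445517}{1312047310}} = \frac{\sqrt{459122842169280701409270}}{1312047310}$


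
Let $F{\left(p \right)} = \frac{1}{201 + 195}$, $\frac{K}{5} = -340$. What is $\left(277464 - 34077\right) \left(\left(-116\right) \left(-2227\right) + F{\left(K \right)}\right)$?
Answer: $\frac{2766484648339}{44} \approx 6.2875 \cdot 10^{10}$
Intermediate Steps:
$K = -1700$ ($K = 5 \left(-340\right) = -1700$)
$F{\left(p \right)} = \frac{1}{396}$
$\left(277464 - 34077\right) \left(\left(-116\right) \left(-2227\right) + F{\left(K \right)}\right) = \left(277464 - 34077\right) \left(\left(-116\right) \left(-2227\right) + \frac{1}{396}\right) = 243387 \left(258332 + \frac{1}{396}\right) = 243387 \cdot \frac{102299473}{396} = \frac{2766484648339}{44}$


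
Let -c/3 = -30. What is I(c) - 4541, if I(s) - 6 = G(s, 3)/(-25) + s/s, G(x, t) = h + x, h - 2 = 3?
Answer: -22689/5 ≈ -4537.8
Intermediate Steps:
h = 5 (h = 2 + 3 = 5)
G(x, t) = 5 + x
c = 90 (c = -3*(-30) = 90)
I(s) = 34/5 - s/25 (I(s) = 6 + ((5 + s)/(-25) + s/s) = 6 + ((5 + s)*(-1/25) + 1) = 6 + ((-⅕ - s/25) + 1) = 6 + (⅘ - s/25) = 34/5 - s/25)
I(c) - 4541 = (34/5 - 1/25*90) - 4541 = (34/5 - 18/5) - 4541 = 16/5 - 4541 = -22689/5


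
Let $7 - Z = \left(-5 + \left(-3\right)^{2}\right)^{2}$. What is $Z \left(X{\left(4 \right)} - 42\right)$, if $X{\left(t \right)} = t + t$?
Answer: $306$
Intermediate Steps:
$X{\left(t \right)} = 2 t$
$Z = -9$ ($Z = 7 - \left(-5 + \left(-3\right)^{2}\right)^{2} = 7 - \left(-5 + 9\right)^{2} = 7 - 4^{2} = 7 - 16 = -9$)
$Z \left(X{\left(4 \right)} - 42\right) = - 9 \left(2 \cdot 4 - 42\right) = - 9 \left(8 - 42\right) = \left(-9\right) \left(-34\right) = 306$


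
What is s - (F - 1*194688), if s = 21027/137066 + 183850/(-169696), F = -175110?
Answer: 2150328538860655/5814887984 ≈ 3.6980e+5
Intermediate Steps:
s = -5407846577/5814887984 (s = 21027*(1/137066) + 183850*(-1/169696) = 21027/137066 - 91925/84848 = -5407846577/5814887984 ≈ -0.93000)
s - (F - 1*194688) = -5407846577/5814887984 - (-175110 - 1*194688) = -5407846577/5814887984 - (-175110 - 194688) = -5407846577/5814887984 - 1*(-369798) = -5407846577/5814887984 + 369798 = 2150328538860655/5814887984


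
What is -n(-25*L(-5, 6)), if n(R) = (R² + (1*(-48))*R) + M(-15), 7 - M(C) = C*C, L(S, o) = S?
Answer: -9407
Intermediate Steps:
M(C) = 7 - C² (M(C) = 7 - C*C = 7 - C²)
n(R) = -218 + R² - 48*R (n(R) = (R² + (1*(-48))*R) + (7 - 1*(-15)²) = (R² - 48*R) + (7 - 1*225) = (R² - 48*R) + (7 - 225) = (R² - 48*R) - 218 = -218 + R² - 48*R)
-n(-25*L(-5, 6)) = -(-218 + (-25*(-5))² - (-1200)*(-5)) = -(-218 + 125² - 48*125) = -(-218 + 15625 - 6000) = -1*9407 = -9407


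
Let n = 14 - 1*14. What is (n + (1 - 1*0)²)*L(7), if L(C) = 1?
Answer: 1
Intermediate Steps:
n = 0 (n = 14 - 14 = 0)
(n + (1 - 1*0)²)*L(7) = (0 + (1 - 1*0)²)*1 = (0 + (1 + 0)²)*1 = (0 + 1²)*1 = (0 + 1)*1 = 1*1 = 1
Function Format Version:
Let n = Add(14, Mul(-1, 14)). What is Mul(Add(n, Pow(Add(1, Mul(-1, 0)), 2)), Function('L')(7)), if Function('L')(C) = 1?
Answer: 1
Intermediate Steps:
n = 0 (n = Add(14, -14) = 0)
Mul(Add(n, Pow(Add(1, Mul(-1, 0)), 2)), Function('L')(7)) = Mul(Add(0, Pow(Add(1, Mul(-1, 0)), 2)), 1) = Mul(Add(0, Pow(Add(1, 0), 2)), 1) = Mul(Add(0, Pow(1, 2)), 1) = Mul(Add(0, 1), 1) = Mul(1, 1) = 1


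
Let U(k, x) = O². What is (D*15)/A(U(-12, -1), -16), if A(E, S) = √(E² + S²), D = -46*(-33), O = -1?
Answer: 22770*√257/257 ≈ 1420.4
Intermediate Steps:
U(k, x) = 1 (U(k, x) = (-1)² = 1)
D = 1518
(D*15)/A(U(-12, -1), -16) = (1518*15)/(√(1² + (-16)²)) = 22770/(√(1 + 256)) = 22770/(√257) = 22770*(√257/257) = 22770*√257/257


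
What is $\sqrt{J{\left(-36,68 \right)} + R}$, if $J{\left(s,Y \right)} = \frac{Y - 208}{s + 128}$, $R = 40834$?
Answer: $\frac{\sqrt{21600381}}{23} \approx 202.07$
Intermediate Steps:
$J{\left(s,Y \right)} = \frac{-208 + Y}{128 + s}$
$\sqrt{J{\left(-36,68 \right)} + R} = \sqrt{\frac{-208 + 68}{128 - 36} + 40834} = \sqrt{\frac{1}{92} \left(-140\right) + 40834} = \sqrt{- \frac{35}{23} + 40834} = \sqrt{\frac{939147}{23}} = \frac{\sqrt{21600381}}{23}$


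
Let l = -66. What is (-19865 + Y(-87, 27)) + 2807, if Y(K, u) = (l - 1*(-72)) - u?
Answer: -17079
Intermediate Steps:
Y(K, u) = 6 - u (Y(K, u) = (-66 - 1*(-72)) - u = (-66 + 72) - u = 6 - u)
(-19865 + Y(-87, 27)) + 2807 = (-19865 + (6 - 1*27)) + 2807 = (-19865 + (6 - 27)) + 2807 = (-19865 - 21) + 2807 = -19886 + 2807 = -17079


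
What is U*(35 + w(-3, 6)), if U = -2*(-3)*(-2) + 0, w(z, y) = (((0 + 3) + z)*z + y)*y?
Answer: -852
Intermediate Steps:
w(z, y) = y*(y + z*(3 + z)) (w(z, y) = ((3 + z)*z + y)*y = (z*(3 + z) + y)*y = (y + z*(3 + z))*y = y*(y + z*(3 + z)))
U = -12 (U = 6*(-2) + 0 = -12 + 0 = -12)
U*(35 + w(-3, 6)) = -12*(35 + 6*(6 + (-3)² + 3*(-3))) = -12*(35 + 6*(6 + 9 - 9)) = -12*(35 + 6*6) = -12*(35 + 36) = -12*71 = -852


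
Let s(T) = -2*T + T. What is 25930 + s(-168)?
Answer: 26098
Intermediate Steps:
s(T) = -T
25930 + s(-168) = 25930 - 1*(-168) = 25930 + 168 = 26098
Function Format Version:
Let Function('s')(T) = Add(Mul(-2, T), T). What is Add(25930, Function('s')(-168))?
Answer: 26098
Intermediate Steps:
Function('s')(T) = Mul(-1, T)
Add(25930, Function('s')(-168)) = Add(25930, Mul(-1, -168)) = Add(25930, 168) = 26098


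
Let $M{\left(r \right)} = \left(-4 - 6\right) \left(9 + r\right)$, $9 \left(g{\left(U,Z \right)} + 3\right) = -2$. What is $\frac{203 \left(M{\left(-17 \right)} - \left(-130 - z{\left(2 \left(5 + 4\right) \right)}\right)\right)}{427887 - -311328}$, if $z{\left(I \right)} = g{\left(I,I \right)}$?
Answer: $\frac{377783}{6652935} \approx 0.056784$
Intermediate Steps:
$g{\left(U,Z \right)} = - \frac{29}{9}$ ($g{\left(U,Z \right)} = -3 + \frac{1}{9} \left(-2\right) = -3 - \frac{2}{9} = - \frac{29}{9}$)
$z{\left(I \right)} = - \frac{29}{9}$
$M{\left(r \right)} = -90 - 10 r$ ($M{\left(r \right)} = - 10 \left(9 + r\right) = -90 - 10 r$)
$\frac{203 \left(M{\left(-17 \right)} - \left(-130 - z{\left(2 \left(5 + 4\right) \right)}\right)\right)}{427887 - -311328} = \frac{203 \left(\left(-90 - -170\right) + \left(\left(142 - \frac{29}{9}\right) - 12\right)\right)}{427887 - -311328} = \frac{203 \left(\left(-90 + 170\right) + \left(\frac{1249}{9} - 12\right)\right)}{427887 + 311328} = \frac{203 \left(80 + \frac{1141}{9}\right)}{739215} = 203 \cdot \frac{1861}{9} \cdot \frac{1}{739215} = \frac{377783}{9} \cdot \frac{1}{739215} = \frac{377783}{6652935}$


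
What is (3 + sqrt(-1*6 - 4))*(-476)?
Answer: -1428 - 476*I*sqrt(10) ≈ -1428.0 - 1505.2*I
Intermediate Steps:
(3 + sqrt(-1*6 - 4))*(-476) = (3 + sqrt(-6 - 4))*(-476) = (3 + sqrt(-10))*(-476) = (3 + I*sqrt(10))*(-476) = -1428 - 476*I*sqrt(10)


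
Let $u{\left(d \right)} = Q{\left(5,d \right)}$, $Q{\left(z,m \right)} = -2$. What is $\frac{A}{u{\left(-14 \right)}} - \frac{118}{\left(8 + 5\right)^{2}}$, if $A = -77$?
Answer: $\frac{12777}{338} \approx 37.802$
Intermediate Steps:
$u{\left(d \right)} = -2$
$\frac{A}{u{\left(-14 \right)}} - \frac{118}{\left(8 + 5\right)^{2}} = - \frac{77}{-2} - \frac{118}{\left(8 + 5\right)^{2}} = \left(-77\right) \left(- \frac{1}{2}\right) - \frac{118}{13^{2}} = \frac{77}{2} - \frac{118}{169} = \frac{12777}{338}$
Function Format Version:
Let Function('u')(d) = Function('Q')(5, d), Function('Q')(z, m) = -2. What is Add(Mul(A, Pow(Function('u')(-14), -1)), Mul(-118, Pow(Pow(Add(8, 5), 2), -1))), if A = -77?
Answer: Rational(12777, 338) ≈ 37.802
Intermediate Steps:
Function('u')(d) = -2
Add(Mul(A, Pow(Function('u')(-14), -1)), Mul(-118, Pow(Pow(Add(8, 5), 2), -1))) = Add(Mul(-77, Pow(-2, -1)), Mul(-118, Pow(Pow(Add(8, 5), 2), -1))) = Add(Mul(-77, Rational(-1, 2)), Mul(-118, Pow(Pow(13, 2), -1))) = Add(Rational(77, 2), Mul(-118, Pow(169, -1))) = Add(Rational(77, 2), Mul(-118, Rational(1, 169))) = Add(Rational(77, 2), Rational(-118, 169)) = Rational(12777, 338)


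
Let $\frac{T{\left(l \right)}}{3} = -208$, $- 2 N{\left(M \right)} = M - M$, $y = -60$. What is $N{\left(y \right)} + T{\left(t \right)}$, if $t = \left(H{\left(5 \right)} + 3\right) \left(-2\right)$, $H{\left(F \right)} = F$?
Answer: $-624$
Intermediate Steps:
$N{\left(M \right)} = 0$ ($N{\left(M \right)} = - \frac{M - M}{2} = \left(- \frac{1}{2}\right) 0 = 0$)
$t = -16$ ($t = \left(5 + 3\right) \left(-2\right) = 8 \left(-2\right) = -16$)
$T{\left(l \right)} = -624$ ($T{\left(l \right)} = 3 \left(-208\right) = -624$)
$N{\left(y \right)} + T{\left(t \right)} = 0 - 624 = -624$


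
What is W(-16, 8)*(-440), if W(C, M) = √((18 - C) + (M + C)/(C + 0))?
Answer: -220*√138 ≈ -2584.4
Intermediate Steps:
W(C, M) = √(18 - C + (C + M)/C) (W(C, M) = √((18 - C) + (C + M)/C) = √(18 - C + (C + M)/C))
W(-16, 8)*(-440) = √(19 - 1*(-16) + 8/(-16))*(-440) = √(19 + 16 + 8*(-1/16))*(-440) = √(19 + 16 - ½)*(-440) = √(69/2)*(-440) = (√138/2)*(-440) = -220*√138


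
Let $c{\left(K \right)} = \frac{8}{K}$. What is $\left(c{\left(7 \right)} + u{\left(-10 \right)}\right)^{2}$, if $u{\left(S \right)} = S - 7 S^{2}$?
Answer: $\frac{24621444}{49} \approx 5.0248 \cdot 10^{5}$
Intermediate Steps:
$\left(c{\left(7 \right)} + u{\left(-10 \right)}\right)^{2} = \left(\frac{8}{7} - 10 \left(1 - -70\right)\right)^{2} = \left(8 \cdot \frac{1}{7} - 10 \left(1 + 70\right)\right)^{2} = \left(\frac{8}{7} - 710\right)^{2} = \left(- \frac{4962}{7}\right)^{2} = \frac{24621444}{49}$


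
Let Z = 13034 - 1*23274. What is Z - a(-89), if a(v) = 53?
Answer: -10293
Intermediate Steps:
Z = -10240 (Z = 13034 - 23274 = -10240)
Z - a(-89) = -10240 - 1*53 = -10240 - 53 = -10293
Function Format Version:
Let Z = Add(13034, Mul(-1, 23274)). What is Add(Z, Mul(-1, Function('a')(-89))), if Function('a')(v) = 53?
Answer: -10293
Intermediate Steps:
Z = -10240 (Z = Add(13034, -23274) = -10240)
Add(Z, Mul(-1, Function('a')(-89))) = Add(-10240, Mul(-1, 53)) = Add(-10240, -53) = -10293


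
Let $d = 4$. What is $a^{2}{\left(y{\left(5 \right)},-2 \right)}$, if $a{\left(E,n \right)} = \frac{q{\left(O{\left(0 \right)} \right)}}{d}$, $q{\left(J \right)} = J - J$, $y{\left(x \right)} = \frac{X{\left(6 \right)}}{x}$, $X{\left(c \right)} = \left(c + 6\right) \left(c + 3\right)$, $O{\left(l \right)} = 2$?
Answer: $0$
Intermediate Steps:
$X{\left(c \right)} = \left(3 + c\right) \left(6 + c\right)$ ($X{\left(c \right)} = \left(6 + c\right) \left(3 + c\right) = \left(3 + c\right) \left(6 + c\right)$)
$y{\left(x \right)} = \frac{108}{x}$ ($y{\left(x \right)} = \frac{18 + 6^{2} + 9 \cdot 6}{x} = \frac{18 + 36 + 54}{x} = \frac{108}{x}$)
$q{\left(J \right)} = 0$
$a{\left(E,n \right)} = 0$ ($a{\left(E,n \right)} = \frac{0}{4} = 0 \cdot \frac{1}{4} = 0$)
$a^{2}{\left(y{\left(5 \right)},-2 \right)} = 0^{2} = 0$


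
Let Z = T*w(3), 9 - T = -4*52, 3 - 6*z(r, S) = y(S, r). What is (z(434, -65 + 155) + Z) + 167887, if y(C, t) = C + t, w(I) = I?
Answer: 1010707/6 ≈ 1.6845e+5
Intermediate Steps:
z(r, S) = 1/2 - S/6 - r/6 (z(r, S) = 1/2 - (S + r)/6 = 1/2 + (-S/6 - r/6) = 1/2 - S/6 - r/6)
T = 217 (T = 9 - (-4)*52 = 9 - 1*(-208) = 9 + 208 = 217)
Z = 651 (Z = 217*3 = 651)
(z(434, -65 + 155) + Z) + 167887 = ((1/2 - (-65 + 155)/6 - 1/6*434) + 651) + 167887 = ((1/2 - 1/6*90 - 217/3) + 651) + 167887 = ((1/2 - 15 - 217/3) + 651) + 167887 = (-521/6 + 651) + 167887 = 3385/6 + 167887 = 1010707/6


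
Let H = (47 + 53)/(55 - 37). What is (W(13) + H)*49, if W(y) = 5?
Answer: 4655/9 ≈ 517.22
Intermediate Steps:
H = 50/9 (H = 100/18 = 100*(1/18) = 50/9 ≈ 5.5556)
(W(13) + H)*49 = (5 + 50/9)*49 = (95/9)*49 = 4655/9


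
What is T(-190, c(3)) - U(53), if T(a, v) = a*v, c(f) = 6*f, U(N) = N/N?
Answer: -3421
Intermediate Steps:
U(N) = 1
T(-190, c(3)) - U(53) = -1140*3 - 1*1 = -190*18 - 1 = -3420 - 1 = -3421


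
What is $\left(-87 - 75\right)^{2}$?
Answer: $26244$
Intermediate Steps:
$\left(-87 - 75\right)^{2} = \left(-162\right)^{2} = 26244$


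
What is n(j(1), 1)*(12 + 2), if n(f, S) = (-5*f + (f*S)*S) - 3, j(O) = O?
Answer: -98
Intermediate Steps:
n(f, S) = -3 - 5*f + f*S**2 (n(f, S) = (-5*f + (S*f)*S) - 3 = (-5*f + f*S**2) - 3 = -3 - 5*f + f*S**2)
n(j(1), 1)*(12 + 2) = (-3 - 5*1 + 1*1**2)*(12 + 2) = (-3 - 5 + 1*1)*14 = (-3 - 5 + 1)*14 = -7*14 = -98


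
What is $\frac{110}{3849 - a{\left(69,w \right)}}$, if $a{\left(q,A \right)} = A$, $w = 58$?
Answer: $\frac{110}{3791} \approx 0.029016$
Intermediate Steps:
$\frac{110}{3849 - a{\left(69,w \right)}} = \frac{110}{3849 - 58} = \frac{110}{3791}$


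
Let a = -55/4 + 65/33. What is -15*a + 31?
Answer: 9139/44 ≈ 207.70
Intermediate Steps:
a = -1555/132 (a = -55*1/4 + 65*(1/33) = -55/4 + 65/33 = -1555/132 ≈ -11.780)
-15*a + 31 = -15*(-1555/132) + 31 = 7775/44 + 31 = 9139/44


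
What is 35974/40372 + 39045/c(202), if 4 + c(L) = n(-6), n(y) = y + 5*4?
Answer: 39417112/10093 ≈ 3905.4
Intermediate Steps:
n(y) = 20 + y (n(y) = y + 20 = 20 + y)
c(L) = 10 (c(L) = -4 + (20 - 6) = -4 + 14 = 10)
35974/40372 + 39045/c(202) = 35974/40372 + 39045/10 = 35974*(1/40372) + 39045*(⅒) = 17987/20186 + 7809/2 = 39417112/10093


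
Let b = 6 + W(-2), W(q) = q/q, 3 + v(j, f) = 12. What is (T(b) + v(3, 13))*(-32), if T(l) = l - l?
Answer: -288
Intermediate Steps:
v(j, f) = 9 (v(j, f) = -3 + 12 = 9)
W(q) = 1
b = 7 (b = 6 + 1 = 7)
T(l) = 0
(T(b) + v(3, 13))*(-32) = (0 + 9)*(-32) = 9*(-32) = -288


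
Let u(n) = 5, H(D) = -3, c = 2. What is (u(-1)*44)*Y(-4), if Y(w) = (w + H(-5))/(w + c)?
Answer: 770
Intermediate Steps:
Y(w) = (-3 + w)/(2 + w) (Y(w) = (w - 3)/(w + 2) = (-3 + w)/(2 + w))
(u(-1)*44)*Y(-4) = (5*44)*((-3 - 4)/(2 - 4)) = 220*(-7/(-2)) = 220*(-½*(-7)) = 220*(7/2) = 770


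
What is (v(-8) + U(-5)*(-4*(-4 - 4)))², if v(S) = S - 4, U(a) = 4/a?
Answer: 35344/25 ≈ 1413.8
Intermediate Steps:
v(S) = -4 + S
(v(-8) + U(-5)*(-4*(-4 - 4)))² = ((-4 - 8) + (4/(-5))*(-4*(-4 - 4)))² = (-12 + (4*(-⅕))*(-4*(-8)))² = (-12 - ⅘*32)² = (-12 - 128/5)² = (-188/5)² = 35344/25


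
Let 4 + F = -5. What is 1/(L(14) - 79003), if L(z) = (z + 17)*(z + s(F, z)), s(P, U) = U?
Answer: -1/78135 ≈ -1.2798e-5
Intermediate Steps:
F = -9 (F = -4 - 5 = -9)
L(z) = 2*z*(17 + z) (L(z) = (z + 17)*(z + z) = (17 + z)*(2*z) = 2*z*(17 + z))
1/(L(14) - 79003) = 1/(2*14*(17 + 14) - 79003) = 1/(2*14*31 - 79003) = 1/(868 - 79003) = 1/(-78135) = -1/78135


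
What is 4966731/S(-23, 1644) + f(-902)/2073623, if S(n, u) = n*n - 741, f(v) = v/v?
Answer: -10299127636201/439608076 ≈ -23428.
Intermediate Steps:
f(v) = 1
S(n, u) = -741 + n² (S(n, u) = n² - 741 = -741 + n²)
4966731/S(-23, 1644) + f(-902)/2073623 = 4966731/(-741 + (-23)²) + 1/2073623 = 4966731/(-741 + 529) + 1*(1/2073623) = 4966731/(-212) + 1/2073623 = 4966731*(-1/212) + 1/2073623 = -4966731/212 + 1/2073623 = -10299127636201/439608076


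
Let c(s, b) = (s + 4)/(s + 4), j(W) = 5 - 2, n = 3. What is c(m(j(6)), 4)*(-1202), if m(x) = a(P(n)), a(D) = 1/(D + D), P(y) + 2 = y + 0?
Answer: -1202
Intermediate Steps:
P(y) = -2 + y (P(y) = -2 + (y + 0) = -2 + y)
a(D) = 1/(2*D)
j(W) = 3
m(x) = ½ (m(x) = 1/(2*(-2 + 3)) = (½)/1 = (½)*1 = ½)
c(s, b) = 1 (c(s, b) = (4 + s)/(4 + s) = 1)
c(m(j(6)), 4)*(-1202) = 1*(-1202) = -1202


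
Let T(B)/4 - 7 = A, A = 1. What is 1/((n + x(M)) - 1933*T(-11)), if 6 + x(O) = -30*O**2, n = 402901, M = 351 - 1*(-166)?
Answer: -1/7677631 ≈ -1.3025e-7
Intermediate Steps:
T(B) = 32 (T(B) = 28 + 4*1 = 28 + 4 = 32)
M = 517 (M = 351 + 166 = 517)
x(O) = -6 - 30*O**2
1/((n + x(M)) - 1933*T(-11)) = 1/((402901 + (-6 - 30*517**2)) - 1933*32) = 1/((402901 + (-6 - 30*267289)) - 61856) = 1/((402901 + (-6 - 8018670)) - 61856) = 1/((402901 - 8018676) - 61856) = 1/(-7615775 - 61856) = 1/(-7677631) = -1/7677631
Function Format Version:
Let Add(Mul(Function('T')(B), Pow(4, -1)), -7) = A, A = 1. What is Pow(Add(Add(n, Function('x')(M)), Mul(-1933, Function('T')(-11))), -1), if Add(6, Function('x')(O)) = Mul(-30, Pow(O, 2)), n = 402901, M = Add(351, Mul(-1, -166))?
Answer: Rational(-1, 7677631) ≈ -1.3025e-7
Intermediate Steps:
Function('T')(B) = 32 (Function('T')(B) = Add(28, Mul(4, 1)) = Add(28, 4) = 32)
M = 517 (M = Add(351, 166) = 517)
Function('x')(O) = Add(-6, Mul(-30, Pow(O, 2)))
Pow(Add(Add(n, Function('x')(M)), Mul(-1933, Function('T')(-11))), -1) = Pow(Add(Add(402901, Add(-6, Mul(-30, Pow(517, 2)))), Mul(-1933, 32)), -1) = Pow(Add(Add(402901, Add(-6, Mul(-30, 267289))), -61856), -1) = Pow(Add(Add(402901, Add(-6, -8018670)), -61856), -1) = Pow(Add(Add(402901, -8018676), -61856), -1) = Pow(Add(-7615775, -61856), -1) = Pow(-7677631, -1) = Rational(-1, 7677631)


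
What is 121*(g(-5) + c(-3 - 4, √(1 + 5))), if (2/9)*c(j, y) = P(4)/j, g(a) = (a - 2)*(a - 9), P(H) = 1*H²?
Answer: 74294/7 ≈ 10613.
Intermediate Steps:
P(H) = H²
g(a) = (-9 + a)*(-2 + a) (g(a) = (-2 + a)*(-9 + a) = (-9 + a)*(-2 + a))
c(j, y) = 72/j (c(j, y) = 9*(4²/j)/2 = 9*(16/j)/2 = 72/j)
121*(g(-5) + c(-3 - 4, √(1 + 5))) = 121*((18 + (-5)² - 11*(-5)) + 72/(-3 - 4)) = 121*((18 + 25 + 55) + 72/(-7)) = 121*(98 + 72*(-⅐)) = 121*(98 - 72/7) = 121*(614/7) = 74294/7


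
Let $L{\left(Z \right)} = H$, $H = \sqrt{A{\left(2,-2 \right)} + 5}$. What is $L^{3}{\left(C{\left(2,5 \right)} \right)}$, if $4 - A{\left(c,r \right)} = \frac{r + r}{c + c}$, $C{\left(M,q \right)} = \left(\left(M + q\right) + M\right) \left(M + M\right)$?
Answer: $10 \sqrt{10} \approx 31.623$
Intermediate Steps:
$C{\left(M,q \right)} = 2 M \left(q + 2 M\right)$ ($C{\left(M,q \right)} = \left(q + 2 M\right) 2 M = 2 M \left(q + 2 M\right)$)
$A{\left(c,r \right)} = 4 - \frac{r}{c}$ ($A{\left(c,r \right)} = 4 - \frac{r + r}{c + c} = 4 - \frac{2 r}{2 c} = 4 - 2 r \frac{1}{2 c} = 4 - \frac{r}{c}$)
$H = \sqrt{10}$ ($H = \sqrt{\left(4 - - \frac{2}{2}\right) + 5} = \sqrt{\left(4 - \left(-2\right) \frac{1}{2}\right) + 5} = \sqrt{\left(4 + 1\right) + 5} = \sqrt{5 + 5} = \sqrt{10} \approx 3.1623$)
$L{\left(Z \right)} = \sqrt{10}$
$L^{3}{\left(C{\left(2,5 \right)} \right)} = \left(\sqrt{10}\right)^{3} = 10 \sqrt{10}$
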